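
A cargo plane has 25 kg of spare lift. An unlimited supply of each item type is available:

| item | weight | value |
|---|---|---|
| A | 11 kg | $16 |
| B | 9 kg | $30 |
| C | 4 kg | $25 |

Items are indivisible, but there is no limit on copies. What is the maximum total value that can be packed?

$150

Best value-per-unit is C at 25/4, and filling with it alone uses weight 6×4=24. No mix of the others beats 6×25 = 150.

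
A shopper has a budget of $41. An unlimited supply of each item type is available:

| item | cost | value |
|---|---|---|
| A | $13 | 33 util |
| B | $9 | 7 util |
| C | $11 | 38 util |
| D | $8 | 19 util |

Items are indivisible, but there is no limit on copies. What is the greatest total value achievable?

Best value-per-unit is C at 38/11; filling with it alone gives 3×38 = 114.
Optimal mix: 3×C + 1×D → cost 41, value 133.

133 util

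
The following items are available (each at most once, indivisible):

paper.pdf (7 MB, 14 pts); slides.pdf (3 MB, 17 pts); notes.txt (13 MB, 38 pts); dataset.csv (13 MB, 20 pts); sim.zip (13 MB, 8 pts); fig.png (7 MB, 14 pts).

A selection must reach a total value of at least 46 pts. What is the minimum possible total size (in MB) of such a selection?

Subsets with value ≥ 46, sorted by total size:
- slides.pdf+notes.txt: size 16, value 55
- paper.pdf+notes.txt: size 20, value 52
- notes.txt+fig.png: size 20, value 52
- paper.pdf+slides.pdf+notes.txt: size 23, value 69
Minimum size: 16 MB.

16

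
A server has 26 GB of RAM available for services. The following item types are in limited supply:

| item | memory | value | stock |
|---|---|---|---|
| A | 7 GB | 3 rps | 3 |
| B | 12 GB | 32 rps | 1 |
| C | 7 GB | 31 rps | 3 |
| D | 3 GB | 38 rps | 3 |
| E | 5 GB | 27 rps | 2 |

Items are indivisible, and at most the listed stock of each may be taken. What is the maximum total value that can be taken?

Best selections within memory 26 and stock limits:
- 1×C + 3×D + 2×E: memory 26, value 199
- 2×C + 3×D: memory 23, value 176
- 1×B + 3×D + 1×E: memory 26, value 173
- 1×C + 3×D + 1×E: memory 21, value 172
Best: 199 rps.

199 rps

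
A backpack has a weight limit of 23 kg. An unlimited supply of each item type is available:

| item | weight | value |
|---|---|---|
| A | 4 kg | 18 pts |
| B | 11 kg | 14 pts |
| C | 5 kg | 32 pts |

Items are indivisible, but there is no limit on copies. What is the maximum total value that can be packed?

132 pts

Best value-per-unit is C at 32/5; filling with it alone gives 4×32 = 128.
Optimal mix: 2×A + 3×C → weight 23, value 132.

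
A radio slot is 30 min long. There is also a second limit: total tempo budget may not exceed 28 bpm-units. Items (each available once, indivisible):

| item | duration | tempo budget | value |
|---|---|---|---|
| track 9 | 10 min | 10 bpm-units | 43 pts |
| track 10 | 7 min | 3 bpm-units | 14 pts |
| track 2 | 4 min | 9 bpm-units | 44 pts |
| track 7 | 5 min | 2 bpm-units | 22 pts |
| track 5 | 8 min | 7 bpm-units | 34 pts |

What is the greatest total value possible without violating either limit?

143 pts

Feasible sets respecting both limits:
- track 9+track 2+track 7+track 5: duration 27, tempo budget 28, value 143
- track 9+track 10+track 2+track 7: duration 26, tempo budget 24, value 123
- track 9+track 2+track 5: duration 22, tempo budget 26, value 121
- track 10+track 2+track 7+track 5: duration 24, tempo budget 21, value 114
Best: 143 pts.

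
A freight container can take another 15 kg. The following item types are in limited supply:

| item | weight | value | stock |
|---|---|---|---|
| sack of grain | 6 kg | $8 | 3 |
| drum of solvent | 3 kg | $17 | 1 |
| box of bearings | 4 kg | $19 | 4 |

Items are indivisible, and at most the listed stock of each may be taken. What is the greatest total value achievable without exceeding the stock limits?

$74

Top feasible selections:
- 1×drum of solvent + 3×box of bearings: weight 15, value 74
- 3×box of bearings: weight 12, value 57
- 1×drum of solvent + 2×box of bearings: weight 11, value 55
Best: $74.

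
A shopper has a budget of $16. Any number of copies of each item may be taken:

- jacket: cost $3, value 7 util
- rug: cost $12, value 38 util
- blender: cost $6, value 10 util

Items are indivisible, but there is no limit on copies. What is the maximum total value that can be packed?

45 util

Best value-per-unit is rug at 38/12; filling with it alone gives 1×38 = 38.
Optimal mix: 1×jacket + 1×rug → cost 15, value 45.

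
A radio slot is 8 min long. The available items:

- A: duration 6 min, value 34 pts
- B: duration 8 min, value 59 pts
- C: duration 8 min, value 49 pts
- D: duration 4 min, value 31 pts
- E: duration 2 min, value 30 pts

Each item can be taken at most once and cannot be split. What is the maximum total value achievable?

64 pts

Check high-value combinations within 8 min:
- A+E: duration 6+2=8, value 34+30=64
- D+E: duration 4+2=6, value 31+30=61
- B: duration 8, value 59
- C: duration 8, value 49
- A: duration 6, value 34
Best: 64 pts.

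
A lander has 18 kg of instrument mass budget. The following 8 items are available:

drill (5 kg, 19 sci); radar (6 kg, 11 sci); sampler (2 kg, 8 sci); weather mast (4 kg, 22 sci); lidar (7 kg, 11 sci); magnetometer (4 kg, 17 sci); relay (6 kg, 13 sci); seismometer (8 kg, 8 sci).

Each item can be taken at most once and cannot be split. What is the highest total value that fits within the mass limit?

Check high-value combinations within 18 kg:
- drill+sampler+weather mast+magnetometer: mass 5+2+4+4=15, value 19+8+22+17=66
- drill+sampler+weather mast+relay: mass 5+2+4+6=17, value 19+8+22+13=62
- sampler+weather mast+magnetometer+relay: mass 2+4+4+6=16, value 8+22+17+13=60
- drill+radar+sampler+weather mast: mass 5+6+2+4=17, value 19+11+8+22=60
- drill+sampler+weather mast+lidar: mass 5+2+4+7=18, value 19+8+22+11=60
Best: 66 sci.

66 sci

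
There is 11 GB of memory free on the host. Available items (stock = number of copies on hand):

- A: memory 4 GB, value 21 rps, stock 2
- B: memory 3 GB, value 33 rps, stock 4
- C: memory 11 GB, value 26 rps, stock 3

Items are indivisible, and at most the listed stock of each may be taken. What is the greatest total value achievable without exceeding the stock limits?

Top feasible selections:
- 3×B: memory 9, value 99
- 1×A + 2×B: memory 10, value 87
Best: 99 rps.

99 rps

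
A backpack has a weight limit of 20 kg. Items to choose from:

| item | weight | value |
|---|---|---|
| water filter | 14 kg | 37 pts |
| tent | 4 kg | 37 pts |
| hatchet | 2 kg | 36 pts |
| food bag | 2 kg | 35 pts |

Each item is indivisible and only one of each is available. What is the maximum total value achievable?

Check high-value combinations within 20 kg:
- water filter+tent+hatchet: weight 14+4+2=20, value 37+37+36=110
- water filter+tent+food bag: weight 14+4+2=20, value 37+37+35=109
- tent+hatchet+food bag: weight 4+2+2=8, value 37+36+35=108
- water filter+hatchet+food bag: weight 14+2+2=18, value 37+36+35=108
Best: 110 pts.

110 pts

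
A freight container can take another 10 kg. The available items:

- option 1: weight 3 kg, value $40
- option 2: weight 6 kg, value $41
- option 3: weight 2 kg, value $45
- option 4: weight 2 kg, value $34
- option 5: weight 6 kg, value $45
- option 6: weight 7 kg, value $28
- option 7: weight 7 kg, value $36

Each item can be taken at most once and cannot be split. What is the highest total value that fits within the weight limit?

$124

Check high-value combinations within 10 kg:
- option 3+option 4+option 5: weight 2+2+6=10, value 45+34+45=124
- option 2+option 3+option 4: weight 6+2+2=10, value 41+45+34=120
- option 1+option 3+option 4: weight 3+2+2=7, value 40+45+34=119
- option 3+option 5: weight 2+6=8, value 45+45=90
- option 2+option 3: weight 6+2=8, value 41+45=86
Best: $124.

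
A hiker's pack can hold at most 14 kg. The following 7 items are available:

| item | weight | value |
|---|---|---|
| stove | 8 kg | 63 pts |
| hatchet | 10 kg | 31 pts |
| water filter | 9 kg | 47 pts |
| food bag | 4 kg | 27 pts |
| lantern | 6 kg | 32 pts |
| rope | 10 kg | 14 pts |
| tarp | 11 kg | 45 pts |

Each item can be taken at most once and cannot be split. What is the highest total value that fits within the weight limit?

95 pts

This is a 0/1 knapsack; check combinations near the capacity.
- stove+lantern: weight 8+6=14, value 63+32=95
- stove+food bag: weight 8+4=12, value 63+27=90
- water filter+food bag: weight 9+4=13, value 47+27=74
- stove: weight 8, value 63
- food bag+lantern: weight 4+6=10, value 27+32=59
Best: 95 pts.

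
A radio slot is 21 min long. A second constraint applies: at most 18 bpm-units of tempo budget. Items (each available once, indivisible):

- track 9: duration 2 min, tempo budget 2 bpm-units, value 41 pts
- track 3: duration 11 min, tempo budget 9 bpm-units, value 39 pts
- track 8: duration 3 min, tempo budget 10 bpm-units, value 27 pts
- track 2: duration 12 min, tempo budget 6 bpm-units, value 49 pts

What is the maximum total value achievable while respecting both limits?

117 pts

Feasible sets respecting both limits:
- track 9+track 8+track 2: duration 17, tempo budget 18, value 117
- track 9+track 2: duration 14, tempo budget 8, value 90
- track 9+track 3: duration 13, tempo budget 11, value 80
Best: 117 pts.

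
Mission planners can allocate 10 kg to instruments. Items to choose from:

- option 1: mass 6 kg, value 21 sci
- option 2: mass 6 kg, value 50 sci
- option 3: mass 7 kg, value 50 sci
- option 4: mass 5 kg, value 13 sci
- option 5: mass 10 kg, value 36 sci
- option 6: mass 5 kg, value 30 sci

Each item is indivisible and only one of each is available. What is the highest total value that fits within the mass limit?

50 sci

This is a 0/1 knapsack; check combinations near the capacity.
- option 2: mass 6, value 50
- option 3: mass 7, value 50
- option 4+option 6: mass 5+5=10, value 13+30=43
Best: 50 sci.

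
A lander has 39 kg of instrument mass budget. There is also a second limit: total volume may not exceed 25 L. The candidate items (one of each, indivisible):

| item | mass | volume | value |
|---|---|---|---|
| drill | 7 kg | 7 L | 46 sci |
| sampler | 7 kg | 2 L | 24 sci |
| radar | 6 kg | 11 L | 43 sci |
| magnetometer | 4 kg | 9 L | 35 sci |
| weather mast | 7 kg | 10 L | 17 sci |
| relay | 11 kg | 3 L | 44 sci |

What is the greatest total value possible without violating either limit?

157 sci

Feasible sets respecting both limits:
- drill+sampler+radar+relay: mass 31, volume 23, value 157
- drill+sampler+magnetometer+relay: mass 29, volume 21, value 149
- sampler+radar+magnetometer+relay: mass 28, volume 25, value 146
Best: 157 sci.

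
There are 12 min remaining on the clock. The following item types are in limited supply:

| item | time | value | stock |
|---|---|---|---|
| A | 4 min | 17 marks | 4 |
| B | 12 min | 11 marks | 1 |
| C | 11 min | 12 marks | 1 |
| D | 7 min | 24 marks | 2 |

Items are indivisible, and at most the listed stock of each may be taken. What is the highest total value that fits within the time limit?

51 marks

Best selections within time 12 and stock limits:
- 3×A: time 12, value 51
- 1×A + 1×D: time 11, value 41
- 2×A: time 8, value 34
- 1×D: time 7, value 24
Best: 51 marks.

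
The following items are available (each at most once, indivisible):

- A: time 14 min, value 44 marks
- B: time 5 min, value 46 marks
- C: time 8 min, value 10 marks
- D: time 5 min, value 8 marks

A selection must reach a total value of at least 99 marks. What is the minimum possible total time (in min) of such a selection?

Subsets with value ≥ 99, sorted by total time:
- A+B+C: time 27, value 100
- A+B+C+D: time 32, value 108
Minimum time: 27 min.

27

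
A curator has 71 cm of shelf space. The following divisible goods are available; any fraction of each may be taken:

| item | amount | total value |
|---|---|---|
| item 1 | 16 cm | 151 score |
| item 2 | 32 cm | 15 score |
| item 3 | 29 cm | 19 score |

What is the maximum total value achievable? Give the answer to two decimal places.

182.19

Take in order of value per unit:
- item 1 (151/16 per unit): all 16 → value 151, running total 151.00
- item 3 (19/29 per unit): all 29 → value 19, running total 170.00
- item 2 (15/32 per unit): 26 of 32 → value 26×15/32 = 12.1875, running total 182.19
Total 182.19.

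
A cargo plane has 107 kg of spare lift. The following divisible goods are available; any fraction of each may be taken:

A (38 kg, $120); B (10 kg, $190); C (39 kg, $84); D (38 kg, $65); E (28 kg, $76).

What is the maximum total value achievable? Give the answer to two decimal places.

Take in order of value per unit:
- B (190/10 per unit): all 10 → value 190, running total 190.00
- A (120/38 per unit): all 38 → value 120, running total 310.00
- E (76/28 per unit): all 28 → value 76, running total 386.00
- C (84/39 per unit): 31 of 39 → value 31×84/39 = 66.7692, running total 452.77
Total 452.77.

452.77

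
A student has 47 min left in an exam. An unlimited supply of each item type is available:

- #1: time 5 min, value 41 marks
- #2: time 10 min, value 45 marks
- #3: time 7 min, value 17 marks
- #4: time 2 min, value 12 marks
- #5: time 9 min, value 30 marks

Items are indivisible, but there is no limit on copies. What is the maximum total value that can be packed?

Best value-per-unit is #1 at 41/5; filling with it alone gives 9×41 = 369.
Optimal mix: 9×#1 + 1×#4 → time 47, value 381.

381 marks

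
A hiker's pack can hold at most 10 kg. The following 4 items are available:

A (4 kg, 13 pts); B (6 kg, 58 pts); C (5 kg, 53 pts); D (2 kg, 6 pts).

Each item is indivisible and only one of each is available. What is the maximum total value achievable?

Check high-value combinations within 10 kg:
- A+B: weight 4+6=10, value 13+58=71
- A+C: weight 4+5=9, value 13+53=66
- B+D: weight 6+2=8, value 58+6=64
- C+D: weight 5+2=7, value 53+6=59
Best: 71 pts.

71 pts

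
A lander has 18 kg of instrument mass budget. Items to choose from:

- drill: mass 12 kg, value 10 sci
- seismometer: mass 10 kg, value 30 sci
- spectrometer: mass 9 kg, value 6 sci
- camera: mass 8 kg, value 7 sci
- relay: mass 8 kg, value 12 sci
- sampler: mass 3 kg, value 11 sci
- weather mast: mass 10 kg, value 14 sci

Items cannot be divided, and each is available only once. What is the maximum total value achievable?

Check high-value combinations within 18 kg:
- seismometer+relay: mass 10+8=18, value 30+12=42
- seismometer+sampler: mass 10+3=13, value 30+11=41
- seismometer+camera: mass 10+8=18, value 30+7=37
- seismometer: mass 10, value 30
Best: 42 sci.

42 sci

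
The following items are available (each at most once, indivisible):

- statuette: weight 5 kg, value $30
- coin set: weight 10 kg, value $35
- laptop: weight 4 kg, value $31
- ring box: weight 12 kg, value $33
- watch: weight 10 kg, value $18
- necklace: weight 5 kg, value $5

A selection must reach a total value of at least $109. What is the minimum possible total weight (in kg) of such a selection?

29

Subsets with value ≥ 109, sorted by total weight:
- statuette+coin set+laptop+watch: weight 29, value 114
- statuette+coin set+laptop+ring box: weight 31, value 129
Minimum weight: 29 kg.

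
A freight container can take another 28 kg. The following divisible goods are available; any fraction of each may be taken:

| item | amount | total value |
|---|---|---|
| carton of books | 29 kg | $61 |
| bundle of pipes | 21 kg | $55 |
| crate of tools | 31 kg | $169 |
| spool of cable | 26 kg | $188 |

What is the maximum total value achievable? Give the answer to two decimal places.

Take in order of value per unit:
- spool of cable (188/26 per unit): all 26 → value 188, running total 188.00
- crate of tools (169/31 per unit): 2 of 31 → value 2×169/31 = 10.9032, running total 198.90
Total 198.90.

198.90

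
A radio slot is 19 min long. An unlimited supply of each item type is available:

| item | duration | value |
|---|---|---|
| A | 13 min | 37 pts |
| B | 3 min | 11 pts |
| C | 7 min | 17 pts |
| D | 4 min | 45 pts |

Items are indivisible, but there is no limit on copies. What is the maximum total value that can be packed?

191 pts

Best value-per-unit is D at 45/4; filling with it alone gives 4×45 = 180.
Optimal mix: 1×B + 4×D → duration 19, value 191.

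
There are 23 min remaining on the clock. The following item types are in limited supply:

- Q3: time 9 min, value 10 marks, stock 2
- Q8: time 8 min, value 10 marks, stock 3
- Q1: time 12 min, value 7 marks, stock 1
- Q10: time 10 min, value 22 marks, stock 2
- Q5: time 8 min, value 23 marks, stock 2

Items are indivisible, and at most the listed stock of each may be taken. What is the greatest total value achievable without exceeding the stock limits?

46 marks

Top feasible selections:
- 2×Q5: time 16, value 46
- 1×Q10 + 1×Q5: time 18, value 45
- 2×Q10: time 20, value 44
Best: 46 marks.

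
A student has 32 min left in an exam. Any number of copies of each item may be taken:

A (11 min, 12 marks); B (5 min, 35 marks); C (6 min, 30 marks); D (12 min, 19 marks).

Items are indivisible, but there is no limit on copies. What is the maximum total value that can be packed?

210 marks

Best value-per-unit is B at 35/5, and filling with it alone uses time 6×5=30. No mix of the others beats 6×35 = 210.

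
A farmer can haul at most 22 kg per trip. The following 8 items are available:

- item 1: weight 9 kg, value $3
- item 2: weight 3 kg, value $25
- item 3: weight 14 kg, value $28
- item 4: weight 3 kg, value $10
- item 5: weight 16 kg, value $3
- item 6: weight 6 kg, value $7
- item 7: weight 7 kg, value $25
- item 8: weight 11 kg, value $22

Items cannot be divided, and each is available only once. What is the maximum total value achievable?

$72

Check high-value combinations within 22 kg:
- item 2+item 7+item 8: weight 3+7+11=21, value 25+25+22=72
- item 2+item 4+item 6+item 7: weight 3+3+6+7=19, value 25+10+7+25=67
- item 2+item 3+item 4: weight 3+14+3=20, value 25+28+10=63
- item 1+item 2+item 4+item 7: weight 9+3+3+7=22, value 3+25+10+25=63
Best: $72.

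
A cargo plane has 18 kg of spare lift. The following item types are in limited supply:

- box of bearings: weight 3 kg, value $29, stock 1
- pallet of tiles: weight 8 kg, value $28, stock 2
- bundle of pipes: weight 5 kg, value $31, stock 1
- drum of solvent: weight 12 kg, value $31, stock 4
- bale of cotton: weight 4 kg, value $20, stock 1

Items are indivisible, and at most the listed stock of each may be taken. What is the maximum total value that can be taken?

Top feasible selections:
- 1×box of bearings + 1×pallet of tiles + 1×bundle of pipes: weight 16, value 88
- 1×box of bearings + 1×bundle of pipes + 1×bale of cotton: weight 12, value 80
Best: $88.

$88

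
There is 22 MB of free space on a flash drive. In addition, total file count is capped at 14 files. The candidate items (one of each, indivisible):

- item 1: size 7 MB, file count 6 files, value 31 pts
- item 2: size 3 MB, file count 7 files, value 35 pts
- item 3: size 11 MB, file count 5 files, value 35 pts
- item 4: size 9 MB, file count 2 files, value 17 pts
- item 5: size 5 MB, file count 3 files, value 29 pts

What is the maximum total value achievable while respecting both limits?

81 pts

Feasible sets respecting both limits:
- item 2+item 4+item 5: size 17, file count 12, value 81
- item 1+item 4+item 5: size 21, file count 11, value 77
- item 2+item 3: size 14, file count 12, value 70
Best: 81 pts.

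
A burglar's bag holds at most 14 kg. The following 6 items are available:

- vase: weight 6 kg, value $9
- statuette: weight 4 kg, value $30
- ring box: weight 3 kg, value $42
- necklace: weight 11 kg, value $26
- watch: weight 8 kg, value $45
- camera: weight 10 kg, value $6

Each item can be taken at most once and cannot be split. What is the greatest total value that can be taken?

$87

This is a 0/1 knapsack; check combinations near the capacity.
- ring box+watch: weight 3+8=11, value 42+45=87
- vase+statuette+ring box: weight 6+4+3=13, value 9+30+42=81
- statuette+watch: weight 4+8=12, value 30+45=75
- statuette+ring box: weight 4+3=7, value 30+42=72
- ring box+necklace: weight 3+11=14, value 42+26=68
Best: $87.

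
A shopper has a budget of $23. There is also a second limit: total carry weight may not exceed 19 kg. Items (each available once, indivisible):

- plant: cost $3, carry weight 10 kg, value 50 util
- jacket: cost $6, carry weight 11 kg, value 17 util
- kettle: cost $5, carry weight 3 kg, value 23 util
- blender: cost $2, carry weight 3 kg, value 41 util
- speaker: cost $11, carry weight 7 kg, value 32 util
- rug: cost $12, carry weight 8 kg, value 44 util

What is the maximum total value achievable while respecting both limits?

114 util

Feasible sets respecting both limits:
- plant+kettle+blender: cost 10, carry weight 16, value 114
- kettle+blender+rug: cost 19, carry weight 14, value 108
- kettle+blender+speaker: cost 18, carry weight 13, value 96
- plant+rug: cost 15, carry weight 18, value 94
Best: 114 util.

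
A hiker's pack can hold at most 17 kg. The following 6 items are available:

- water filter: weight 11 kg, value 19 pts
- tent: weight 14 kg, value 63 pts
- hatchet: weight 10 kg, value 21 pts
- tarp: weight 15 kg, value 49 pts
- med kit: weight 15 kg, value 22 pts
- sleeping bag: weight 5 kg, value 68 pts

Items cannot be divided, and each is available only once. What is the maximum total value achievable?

89 pts

This is a 0/1 knapsack; check combinations near the capacity.
- hatchet+sleeping bag: weight 10+5=15, value 21+68=89
- water filter+sleeping bag: weight 11+5=16, value 19+68=87
- sleeping bag: weight 5, value 68
Best: 89 pts.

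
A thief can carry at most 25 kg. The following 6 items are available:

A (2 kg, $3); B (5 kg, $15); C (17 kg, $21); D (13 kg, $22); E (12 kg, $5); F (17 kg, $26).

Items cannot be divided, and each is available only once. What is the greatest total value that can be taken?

Check high-value combinations within 25 kg:
- A+B+F: weight 2+5+17=24, value 3+15+26=44
- B+F: weight 5+17=22, value 15+26=41
- A+B+D: weight 2+5+13=20, value 3+15+22=40
- A+B+C: weight 2+5+17=24, value 3+15+21=39
Best: $44.

$44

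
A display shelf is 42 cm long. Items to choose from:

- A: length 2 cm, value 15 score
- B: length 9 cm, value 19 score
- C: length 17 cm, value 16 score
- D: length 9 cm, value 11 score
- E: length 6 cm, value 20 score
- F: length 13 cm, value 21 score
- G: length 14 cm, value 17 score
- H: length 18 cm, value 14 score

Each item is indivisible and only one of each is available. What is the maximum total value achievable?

Check high-value combinations within 42 cm:
- A+B+D+E+F: length 2+9+9+6+13=39, value 15+19+11+20+21=86
- A+B+D+E+G: length 2+9+9+6+14=40, value 15+19+11+20+17=82
- B+E+F+G: length 9+6+13+14=42, value 19+20+21+17=77
Best: 86 score.

86 score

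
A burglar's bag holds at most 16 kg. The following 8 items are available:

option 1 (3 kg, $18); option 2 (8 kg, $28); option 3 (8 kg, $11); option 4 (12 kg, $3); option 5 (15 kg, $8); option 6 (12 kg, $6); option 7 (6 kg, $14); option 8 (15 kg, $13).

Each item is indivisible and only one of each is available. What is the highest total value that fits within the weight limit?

This is a 0/1 knapsack; check combinations near the capacity.
- option 1+option 2: weight 3+8=11, value 18+28=46
- option 2+option 7: weight 8+6=14, value 28+14=42
- option 2+option 3: weight 8+8=16, value 28+11=39
- option 1+option 7: weight 3+6=9, value 18+14=32
- option 1+option 3: weight 3+8=11, value 18+11=29
Best: $46.

$46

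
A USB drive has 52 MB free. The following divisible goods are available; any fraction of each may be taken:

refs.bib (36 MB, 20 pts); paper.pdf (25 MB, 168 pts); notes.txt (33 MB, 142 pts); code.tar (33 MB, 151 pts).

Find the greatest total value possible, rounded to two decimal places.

Take in order of value per unit:
- paper.pdf (168/25 per unit): all 25 → value 168, running total 168.00
- code.tar (151/33 per unit): 27 of 33 → value 27×151/33 = 123.5455, running total 291.55
Total 291.55.

291.55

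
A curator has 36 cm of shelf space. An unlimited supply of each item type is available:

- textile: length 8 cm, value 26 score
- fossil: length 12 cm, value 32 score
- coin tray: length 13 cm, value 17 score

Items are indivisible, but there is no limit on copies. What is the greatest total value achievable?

110 score

Best value-per-unit is textile at 26/8; filling with it alone gives 4×26 = 104.
Optimal mix: 3×textile + 1×fossil → length 36, value 110.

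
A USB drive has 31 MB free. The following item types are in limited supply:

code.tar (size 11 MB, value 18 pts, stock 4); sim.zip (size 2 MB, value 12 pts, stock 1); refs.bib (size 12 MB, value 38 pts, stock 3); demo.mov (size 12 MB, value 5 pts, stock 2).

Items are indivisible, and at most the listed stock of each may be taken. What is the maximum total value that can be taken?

Best selections within size 31 and stock limits:
- 1×sim.zip + 2×refs.bib: size 26, value 88
- 2×refs.bib: size 24, value 76
Best: 88 pts.

88 pts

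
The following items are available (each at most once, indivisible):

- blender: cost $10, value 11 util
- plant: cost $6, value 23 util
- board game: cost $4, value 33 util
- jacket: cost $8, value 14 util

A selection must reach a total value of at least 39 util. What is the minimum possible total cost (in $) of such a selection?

10

Subsets with value ≥ 39, sorted by total cost:
- plant+board game: cost 10, value 56
- board game+jacket: cost 12, value 47
- blender+board game: cost 14, value 44
Minimum cost: 10 $.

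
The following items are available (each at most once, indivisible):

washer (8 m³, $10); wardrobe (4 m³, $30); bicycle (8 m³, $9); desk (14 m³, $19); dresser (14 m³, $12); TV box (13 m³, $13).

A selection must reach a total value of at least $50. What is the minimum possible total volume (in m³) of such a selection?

25

Subsets with value ≥ 50, sorted by total volume:
- washer+wardrobe+TV box: volume 25, value 53
- wardrobe+bicycle+TV box: volume 25, value 52
Minimum volume: 25 m³.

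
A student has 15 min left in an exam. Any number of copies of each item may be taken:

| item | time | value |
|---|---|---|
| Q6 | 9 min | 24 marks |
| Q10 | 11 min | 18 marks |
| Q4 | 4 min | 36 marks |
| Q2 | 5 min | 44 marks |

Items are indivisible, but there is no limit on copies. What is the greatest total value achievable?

132 marks

Best value-per-unit is Q4 at 36/4; filling with it alone gives 3×36 = 108.
Optimal mix: 3×Q2 → time 15, value 132.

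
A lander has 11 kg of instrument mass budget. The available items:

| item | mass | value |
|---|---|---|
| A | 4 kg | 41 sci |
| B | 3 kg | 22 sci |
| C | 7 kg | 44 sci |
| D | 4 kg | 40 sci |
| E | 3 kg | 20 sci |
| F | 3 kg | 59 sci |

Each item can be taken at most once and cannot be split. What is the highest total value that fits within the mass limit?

140 sci

This is a 0/1 knapsack; check combinations near the capacity.
- A+D+F: mass 4+4+3=11, value 41+40+59=140
- A+B+F: mass 4+3+3=10, value 41+22+59=122
- B+D+F: mass 3+4+3=10, value 22+40+59=121
- A+E+F: mass 4+3+3=10, value 41+20+59=120
Best: 140 sci.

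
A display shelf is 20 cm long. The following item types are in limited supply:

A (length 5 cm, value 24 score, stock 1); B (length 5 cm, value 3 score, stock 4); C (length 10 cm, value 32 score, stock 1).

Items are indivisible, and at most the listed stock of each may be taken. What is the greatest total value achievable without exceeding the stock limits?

59 score

Best selections within length 20 and stock limits:
- 1×A + 1×B + 1×C: length 20, value 59
- 1×A + 1×C: length 15, value 56
- 2×B + 1×C: length 20, value 38
Best: 59 score.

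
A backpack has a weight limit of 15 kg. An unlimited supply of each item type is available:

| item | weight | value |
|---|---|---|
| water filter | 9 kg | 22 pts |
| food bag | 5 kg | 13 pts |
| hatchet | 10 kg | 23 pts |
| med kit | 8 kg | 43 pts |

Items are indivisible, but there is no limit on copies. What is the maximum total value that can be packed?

Best value-per-unit is med kit at 43/8; filling with it alone gives 1×43 = 43.
Optimal mix: 1×food bag + 1×med kit → weight 13, value 56.

56 pts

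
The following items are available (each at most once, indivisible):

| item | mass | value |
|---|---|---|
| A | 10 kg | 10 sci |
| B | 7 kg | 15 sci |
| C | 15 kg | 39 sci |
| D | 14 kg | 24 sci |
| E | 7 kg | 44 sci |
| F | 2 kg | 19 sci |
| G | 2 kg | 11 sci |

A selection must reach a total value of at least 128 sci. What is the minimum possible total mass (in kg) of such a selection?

33

Subsets with value ≥ 128, sorted by total mass:
- B+C+E+F+G: mass 33, value 128
- C+D+E+F+G: mass 40, value 137
- A+B+C+E+F+G: mass 43, value 138
Minimum mass: 33 kg.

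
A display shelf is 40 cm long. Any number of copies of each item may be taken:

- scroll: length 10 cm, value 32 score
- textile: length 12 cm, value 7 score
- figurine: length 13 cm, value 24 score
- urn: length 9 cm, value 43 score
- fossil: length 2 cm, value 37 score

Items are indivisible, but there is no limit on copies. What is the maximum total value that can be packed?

740 score

Best value-per-unit is fossil at 37/2, and filling with it alone uses length 20×2=40. No mix of the others beats 20×37 = 740.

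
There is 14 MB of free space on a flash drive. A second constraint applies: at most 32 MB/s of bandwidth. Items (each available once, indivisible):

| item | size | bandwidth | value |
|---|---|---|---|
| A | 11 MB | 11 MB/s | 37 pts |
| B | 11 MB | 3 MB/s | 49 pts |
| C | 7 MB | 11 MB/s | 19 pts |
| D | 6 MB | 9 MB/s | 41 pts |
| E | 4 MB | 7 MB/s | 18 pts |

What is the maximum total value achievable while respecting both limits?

60 pts

Feasible sets respecting both limits:
- C+D: size 13, bandwidth 20, value 60
- D+E: size 10, bandwidth 16, value 59
- B: size 11, bandwidth 3, value 49
- D: size 6, bandwidth 9, value 41
Best: 60 pts.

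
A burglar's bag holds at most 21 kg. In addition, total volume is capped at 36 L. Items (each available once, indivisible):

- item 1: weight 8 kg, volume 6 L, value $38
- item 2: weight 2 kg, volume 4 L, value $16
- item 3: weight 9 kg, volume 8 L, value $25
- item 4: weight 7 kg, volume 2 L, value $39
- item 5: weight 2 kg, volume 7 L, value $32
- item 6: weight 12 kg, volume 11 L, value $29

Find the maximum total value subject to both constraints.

Feasible sets respecting both limits:
- item 1+item 2+item 4+item 5: weight 19, volume 19, value 125
- item 2+item 3+item 4+item 5: weight 20, volume 21, value 112
- item 1+item 2+item 3+item 5: weight 21, volume 25, value 111
- item 1+item 4+item 5: weight 17, volume 15, value 109
Best: $125.

$125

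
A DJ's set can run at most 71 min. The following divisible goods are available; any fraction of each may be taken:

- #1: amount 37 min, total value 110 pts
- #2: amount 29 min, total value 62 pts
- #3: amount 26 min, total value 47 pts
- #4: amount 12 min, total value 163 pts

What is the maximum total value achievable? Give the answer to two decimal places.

Take in order of value per unit:
- #4 (163/12 per unit): all 12 → value 163, running total 163.00
- #1 (110/37 per unit): all 37 → value 110, running total 273.00
- #2 (62/29 per unit): 22 of 29 → value 22×62/29 = 47.0345, running total 320.03
Total 320.03.

320.03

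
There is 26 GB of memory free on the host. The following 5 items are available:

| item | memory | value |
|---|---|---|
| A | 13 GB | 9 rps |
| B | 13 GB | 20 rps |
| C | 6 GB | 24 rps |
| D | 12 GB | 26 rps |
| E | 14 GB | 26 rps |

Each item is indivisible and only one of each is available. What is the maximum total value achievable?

52 rps

Check high-value combinations within 26 GB:
- D+E: memory 12+14=26, value 26+26=52
- C+D: memory 6+12=18, value 24+26=50
- C+E: memory 6+14=20, value 24+26=50
Best: 52 rps.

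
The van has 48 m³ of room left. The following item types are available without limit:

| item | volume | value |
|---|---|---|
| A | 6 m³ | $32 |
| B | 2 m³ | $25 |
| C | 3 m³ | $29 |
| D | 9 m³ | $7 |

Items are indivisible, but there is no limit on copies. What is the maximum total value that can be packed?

$600

Best value-per-unit is B at 25/2, and filling with it alone uses volume 24×2=48. No mix of the others beats 24×25 = 600.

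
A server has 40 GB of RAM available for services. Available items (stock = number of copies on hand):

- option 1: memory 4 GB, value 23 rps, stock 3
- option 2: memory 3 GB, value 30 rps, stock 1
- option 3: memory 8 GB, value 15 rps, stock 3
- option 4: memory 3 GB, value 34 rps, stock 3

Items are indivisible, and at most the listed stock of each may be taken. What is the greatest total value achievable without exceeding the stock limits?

Best selections within memory 40 and stock limits:
- 3×option 1 + 1×option 2 + 2×option 3 + 3×option 4: memory 40, value 231
- 3×option 1 + 1×option 2 + 1×option 3 + 3×option 4: memory 32, value 216
- 2×option 1 + 1×option 2 + 2×option 3 + 3×option 4: memory 36, value 208
- 3×option 1 + 1×option 2 + 3×option 4: memory 24, value 201
Best: 231 rps.

231 rps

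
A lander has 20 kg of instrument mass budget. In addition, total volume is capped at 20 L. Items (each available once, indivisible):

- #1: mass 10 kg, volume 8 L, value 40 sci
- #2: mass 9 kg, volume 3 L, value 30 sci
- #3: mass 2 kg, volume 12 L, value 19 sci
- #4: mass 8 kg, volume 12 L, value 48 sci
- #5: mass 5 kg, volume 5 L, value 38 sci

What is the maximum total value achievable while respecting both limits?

88 sci

Feasible sets respecting both limits:
- #1+#4: mass 18, volume 20, value 88
- #2+#3+#5: mass 16, volume 20, value 87
- #4+#5: mass 13, volume 17, value 86
Best: 88 sci.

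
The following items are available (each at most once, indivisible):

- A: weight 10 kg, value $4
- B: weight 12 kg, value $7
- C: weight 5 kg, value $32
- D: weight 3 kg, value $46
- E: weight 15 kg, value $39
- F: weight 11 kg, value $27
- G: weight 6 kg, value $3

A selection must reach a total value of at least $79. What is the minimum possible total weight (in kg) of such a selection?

14

Subsets with value ≥ 79, sorted by total weight:
- C+D+G: weight 14, value 81
- D+E: weight 18, value 85
Minimum weight: 14 kg.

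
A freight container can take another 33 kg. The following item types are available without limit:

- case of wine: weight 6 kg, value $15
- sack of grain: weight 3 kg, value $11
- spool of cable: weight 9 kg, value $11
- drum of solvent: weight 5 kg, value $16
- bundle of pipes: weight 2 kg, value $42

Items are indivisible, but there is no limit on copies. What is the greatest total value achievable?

Best value-per-unit is bundle of pipes at 42/2, and filling with it alone uses weight 16×2=32. No mix of the others beats 16×42 = 672.

$672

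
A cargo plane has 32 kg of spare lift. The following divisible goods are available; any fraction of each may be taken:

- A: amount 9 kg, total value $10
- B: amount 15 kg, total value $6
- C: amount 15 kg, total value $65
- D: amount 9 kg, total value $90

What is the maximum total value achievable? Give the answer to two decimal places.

163.89

Take in order of value per unit:
- D (90/9 per unit): all 9 → value 90, running total 90.00
- C (65/15 per unit): all 15 → value 65, running total 155.00
- A (10/9 per unit): 8 of 9 → value 8×10/9 = 8.8889, running total 163.89
Total 163.89.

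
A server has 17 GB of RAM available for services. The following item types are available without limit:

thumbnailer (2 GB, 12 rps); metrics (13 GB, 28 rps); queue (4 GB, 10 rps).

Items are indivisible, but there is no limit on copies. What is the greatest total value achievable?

Best value-per-unit is thumbnailer at 12/2, and filling with it alone uses memory 8×2=16. No mix of the others beats 8×12 = 96.

96 rps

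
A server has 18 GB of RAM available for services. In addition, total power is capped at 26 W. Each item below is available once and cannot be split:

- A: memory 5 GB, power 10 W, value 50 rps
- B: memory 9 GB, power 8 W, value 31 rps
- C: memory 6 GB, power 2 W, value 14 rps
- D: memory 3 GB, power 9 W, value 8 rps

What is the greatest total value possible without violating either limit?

Feasible sets respecting both limits:
- A+B: memory 14, power 18, value 81
- A+C+D: memory 14, power 21, value 72
- A+C: memory 11, power 12, value 64
Best: 81 rps.

81 rps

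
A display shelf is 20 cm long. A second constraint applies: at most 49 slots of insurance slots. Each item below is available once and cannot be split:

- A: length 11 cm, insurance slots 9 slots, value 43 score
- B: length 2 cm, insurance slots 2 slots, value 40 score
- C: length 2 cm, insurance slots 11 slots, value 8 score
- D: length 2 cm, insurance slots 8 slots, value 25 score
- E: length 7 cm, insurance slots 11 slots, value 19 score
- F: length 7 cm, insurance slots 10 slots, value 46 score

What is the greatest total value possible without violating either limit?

Feasible sets respecting both limits:
- B+C+D+E+F: length 20, insurance slots 42, value 138
- B+D+E+F: length 18, insurance slots 31, value 130
- A+B+F: length 20, insurance slots 21, value 129
Best: 138 score.

138 score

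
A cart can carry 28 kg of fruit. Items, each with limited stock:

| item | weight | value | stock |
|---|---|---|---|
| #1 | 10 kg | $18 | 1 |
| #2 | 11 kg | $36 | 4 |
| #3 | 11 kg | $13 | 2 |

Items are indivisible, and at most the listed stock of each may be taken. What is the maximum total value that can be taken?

$72

Top feasible selections:
- 2×#2: weight 22, value 72
- 1×#1 + 1×#2: weight 21, value 54
- 1×#2 + 1×#3: weight 22, value 49
Best: $72.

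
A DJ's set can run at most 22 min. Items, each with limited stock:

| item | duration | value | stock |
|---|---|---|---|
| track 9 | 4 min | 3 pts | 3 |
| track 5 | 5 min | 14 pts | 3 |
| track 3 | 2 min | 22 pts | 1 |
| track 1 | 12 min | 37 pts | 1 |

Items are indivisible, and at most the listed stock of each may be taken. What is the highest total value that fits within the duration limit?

Top feasible selections:
- 1×track 5 + 1×track 3 + 1×track 1: duration 19, value 73
- 1×track 9 + 3×track 5 + 1×track 3: duration 21, value 67
- 2×track 5 + 1×track 1: duration 22, value 65
- 2×track 9 + 1×track 3 + 1×track 1: duration 22, value 65
Best: 73 pts.

73 pts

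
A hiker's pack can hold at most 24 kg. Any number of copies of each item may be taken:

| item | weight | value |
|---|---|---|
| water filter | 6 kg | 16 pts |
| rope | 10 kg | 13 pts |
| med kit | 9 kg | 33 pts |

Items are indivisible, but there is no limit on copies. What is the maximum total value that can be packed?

82 pts

Best value-per-unit is med kit at 33/9; filling with it alone gives 2×33 = 66.
Optimal mix: 1×water filter + 2×med kit → weight 24, value 82.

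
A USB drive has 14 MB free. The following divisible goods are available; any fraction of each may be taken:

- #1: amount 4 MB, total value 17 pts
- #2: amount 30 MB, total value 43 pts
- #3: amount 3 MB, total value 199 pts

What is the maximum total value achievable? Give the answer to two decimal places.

226.03

Take in order of value per unit:
- #3 (199/3 per unit): all 3 → value 199, running total 199.00
- #1 (17/4 per unit): all 4 → value 17, running total 216.00
- #2 (43/30 per unit): 7 of 30 → value 7×43/30 = 10.0333, running total 226.03
Total 226.03.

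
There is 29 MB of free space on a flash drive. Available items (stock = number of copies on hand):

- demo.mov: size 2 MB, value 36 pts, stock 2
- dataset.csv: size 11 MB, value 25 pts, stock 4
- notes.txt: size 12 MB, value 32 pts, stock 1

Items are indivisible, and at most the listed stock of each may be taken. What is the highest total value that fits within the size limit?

Top feasible selections:
- 2×demo.mov + 1×dataset.csv + 1×notes.txt: size 27, value 129
- 2×demo.mov + 2×dataset.csv: size 26, value 122
- 2×demo.mov + 1×notes.txt: size 16, value 104
- 2×demo.mov + 1×dataset.csv: size 15, value 97
Best: 129 pts.

129 pts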